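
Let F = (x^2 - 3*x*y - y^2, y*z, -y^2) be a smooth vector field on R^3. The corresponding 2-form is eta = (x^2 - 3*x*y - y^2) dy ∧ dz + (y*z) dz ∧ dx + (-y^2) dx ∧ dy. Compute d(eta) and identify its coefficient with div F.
d(eta) = (2*x - 3*y + z) dx ∧ dy ∧ dz; div F = 2*x - 3*y + z

For a 2-form in R^3 of the form above, applying d gives a 3-form with coefficient ∂P/∂x + ∂Q/∂y + ∂R/∂z:
  ∂P/∂x = 2*x - 3*y
  ∂Q/∂y = z
  ∂R/∂z = 0
Sum = 2*x - 3*y + z, which is exactly div F.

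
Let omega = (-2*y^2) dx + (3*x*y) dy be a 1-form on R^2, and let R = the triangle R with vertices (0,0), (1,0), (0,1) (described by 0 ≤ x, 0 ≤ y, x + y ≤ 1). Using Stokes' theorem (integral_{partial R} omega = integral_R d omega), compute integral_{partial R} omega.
integral_(partial R) omega = 7/6

Stokes: integral_partial_R omega = integral_R d omega with d omega = (∂Q/∂x - ∂P/∂y) dx ∧ dy.
  ∂Q/∂x = 3*y
  ∂P/∂y = -4*y
  integrand = ∂Q/∂x - ∂P/∂y = 7*y.
Integrating over R: integral_0^1 integral_0^{1-x} (7*y) dy dx = 7/6.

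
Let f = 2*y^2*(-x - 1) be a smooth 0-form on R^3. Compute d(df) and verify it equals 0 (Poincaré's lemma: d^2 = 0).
d(df) = 0

Step 1: df = sum_i (∂f/∂x_i) dx_i = (-2*y^2) dx + (4*y*(-x - 1)) dy + (0) dz.
Step 2: Apply d again. Using the 1-form formula, the coefficient of dx ∧ dy in d(df) is ∂^2 f/∂x ∂y - ∂^2 f/∂y ∂x = (-4*y) - (-4*y) = 0 (equality of mixed partials for smooth f).
Similarly for dx ∧ dz and dy ∧ dz — all coefficients vanish. So d(df) = 0.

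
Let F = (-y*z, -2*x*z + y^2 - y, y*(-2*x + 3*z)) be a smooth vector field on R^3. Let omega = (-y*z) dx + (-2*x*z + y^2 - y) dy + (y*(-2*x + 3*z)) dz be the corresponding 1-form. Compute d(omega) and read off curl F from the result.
d(omega) = (3*z) dy ∧ dz + (y) dz ∧ dx + (-z) dx ∧ dy; curl F = (3*z, y, -z)

d omega = sum_{i<j} (∂f_j/∂x_i - ∂f_i/∂x_j) dx_i ∧ dx_j. Under the identification (dy ∧ dz, dz ∧ dx, dx ∧ dy) ↔ (e_x, e_y, e_z), the coefficients are exactly the components of curl F. Compute:
  ∂R/∂y - ∂Q/∂z = (-2*x + 3*z) - (-2*x) = 3*z
  ∂P/∂z - ∂R/∂x = (-y) - (-2*y) = y
  ∂Q/∂x - ∂P/∂y = (-2*z) - (-z) = -z.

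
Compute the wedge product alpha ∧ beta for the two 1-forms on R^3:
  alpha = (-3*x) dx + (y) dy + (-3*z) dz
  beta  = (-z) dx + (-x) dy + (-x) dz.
alpha ∧ beta = (3*x^2 + y*z) dx ∧ dy + (3*x^2 - 3*z^2) dx ∧ dz + (-x*(y + 3*z)) dy ∧ dz

Distribute the wedge, using dx_i ∧ dx_j = -dx_j ∧ dx_i and dx_i ∧ dx_i = 0. For each pair (i, j) with i < j, the coefficient of dx_i ∧ dx_j in alpha ∧ beta is (alpha_i * beta_j - alpha_j * beta_i). Collecting: alpha ∧ beta = (3*x^2 + y*z) dx ∧ dy + (3*x^2 - 3*z^2) dx ∧ dz + (-x*(y + 3*z)) dy ∧ dz.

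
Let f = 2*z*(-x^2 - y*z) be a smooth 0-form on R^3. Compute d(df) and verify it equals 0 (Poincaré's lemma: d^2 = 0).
d(df) = 0

Step 1: df = sum_i (∂f/∂x_i) dx_i = (-4*x*z) dx + (-2*z^2) dy + (-2*x^2 - 4*y*z) dz.
Step 2: Apply d again. Using the 1-form formula, the coefficient of dx ∧ dy in d(df) is ∂^2 f/∂x ∂y - ∂^2 f/∂y ∂x = (0) - (0) = 0 (equality of mixed partials for smooth f).
Similarly for dx ∧ dz and dy ∧ dz — all coefficients vanish. So d(df) = 0.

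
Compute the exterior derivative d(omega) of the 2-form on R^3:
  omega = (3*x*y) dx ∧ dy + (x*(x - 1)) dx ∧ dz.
d(omega) = 0

For a 2-form omega = sum_{i<j} g_{ij} dx_i ∧ dx_j, the exterior derivative is
  d(omega) = sum_{i<j} d(g_{ij}) ∧ dx_i ∧ dx_j = sum_{i<j, k} (∂g_{ij}/∂x_k) dx_k ∧ dx_i ∧ dx_j.
Expand each term, using dx_k ∧ dx_i ∧ dx_j = sgn(permutation) dx_{(a)} ∧ dx_{(b)} ∧ dx_{(c)} with (a < b < c) sorted:

Collecting like 3-forms: d(omega) = 0.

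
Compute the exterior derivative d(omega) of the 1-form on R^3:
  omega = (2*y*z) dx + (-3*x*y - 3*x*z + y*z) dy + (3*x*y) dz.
d(omega) = (-3*y - 5*z) dx ∧ dy + (y) dx ∧ dz + (6*x - y) dy ∧ dz

For a 1-form omega = sum_i f_i dx_i, the exterior derivative is
  d(omega) = sum_{i < j} (∂f_j/∂x_i - ∂f_i/∂x_j) dx_i ∧ dx_j.
  coefficient of dx ∧ dy: ∂f_2/∂x - ∂f_1/∂y = ∂(-3*x*y - 3*x*z + y*z)/∂x - ∂(2*y*z)/∂y = -3*y - 5*z
  coefficient of dx ∧ dz: ∂f_3/∂x - ∂f_1/∂z = ∂(3*x*y)/∂x - ∂(2*y*z)/∂z = y
  coefficient of dy ∧ dz: ∂f_3/∂y - ∂f_2/∂z = ∂(3*x*y)/∂y - ∂(-3*x*y - 3*x*z + y*z)/∂z = 6*x - y
Assembling: d(omega) = (-3*y - 5*z) dx ∧ dy + (y) dx ∧ dz + (6*x - y) dy ∧ dz.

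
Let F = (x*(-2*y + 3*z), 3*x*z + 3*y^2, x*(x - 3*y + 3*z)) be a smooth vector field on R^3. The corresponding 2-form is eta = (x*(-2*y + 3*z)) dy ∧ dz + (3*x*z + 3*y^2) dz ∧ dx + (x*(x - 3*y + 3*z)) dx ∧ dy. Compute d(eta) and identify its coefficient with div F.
d(eta) = (3*x + 4*y + 3*z) dx ∧ dy ∧ dz; div F = 3*x + 4*y + 3*z

For a 2-form in R^3 of the form above, applying d gives a 3-form with coefficient ∂P/∂x + ∂Q/∂y + ∂R/∂z:
  ∂P/∂x = -2*y + 3*z
  ∂Q/∂y = 6*y
  ∂R/∂z = 3*x
Sum = 3*x + 4*y + 3*z, which is exactly div F.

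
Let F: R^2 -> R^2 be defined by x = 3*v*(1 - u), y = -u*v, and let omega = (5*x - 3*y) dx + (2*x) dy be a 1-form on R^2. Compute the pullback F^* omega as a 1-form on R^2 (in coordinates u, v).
F^* omega = (v^2*(42*u - 51)) du + (3*v*(14*u^2 - 29*u + 15)) dv

Using F^*(f dg) = (f ∘ F) d(g ∘ F), substitute each coordinate x_i by F_i(u, v) in f_i, and replace dx_i by d F_i = (∂F_i/∂u) du + (∂F_i/∂v) dv.
  For the x component: f_1(F) = 3*v*(5 - 4*u); d F_1 = (-3*v) du + (3 - 3*u) dv
  For the y component: f_2(F) = 6*v*(1 - u); d F_2 = (-v) du + (-u) dv
Combining and collecting du, dv coefficients:
  coeff of du: v^2*(42*u - 51)
  coeff of dv: 3*v*(14*u^2 - 29*u + 15)
F^* omega = (v^2*(42*u - 51)) du + (3*v*(14*u^2 - 29*u + 15)) dv.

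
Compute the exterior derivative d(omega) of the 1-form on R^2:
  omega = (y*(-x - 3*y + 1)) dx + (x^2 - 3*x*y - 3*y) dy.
d(omega) = (3*x + 3*y - 1) dx ∧ dy

For a 1-form omega = sum_i f_i dx_i, the exterior derivative is
  d(omega) = sum_{i < j} (∂f_j/∂x_i - ∂f_i/∂x_j) dx_i ∧ dx_j.
  coefficient of dx ∧ dy: ∂f_2/∂x - ∂f_1/∂y = ∂(x^2 - 3*x*y - 3*y)/∂x - ∂(y*(-x - 3*y + 1))/∂y = 3*x + 3*y - 1
Assembling: d(omega) = (3*x + 3*y - 1) dx ∧ dy.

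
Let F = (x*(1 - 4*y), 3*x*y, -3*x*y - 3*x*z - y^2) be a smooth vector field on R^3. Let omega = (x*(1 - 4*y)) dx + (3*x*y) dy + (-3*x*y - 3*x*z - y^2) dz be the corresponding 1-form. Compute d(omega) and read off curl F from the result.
d(omega) = (-3*x - 2*y) dy ∧ dz + (3*y + 3*z) dz ∧ dx + (4*x + 3*y) dx ∧ dy; curl F = (-3*x - 2*y, 3*y + 3*z, 4*x + 3*y)

d omega = sum_{i<j} (∂f_j/∂x_i - ∂f_i/∂x_j) dx_i ∧ dx_j. Under the identification (dy ∧ dz, dz ∧ dx, dx ∧ dy) ↔ (e_x, e_y, e_z), the coefficients are exactly the components of curl F. Compute:
  ∂R/∂y - ∂Q/∂z = (-3*x - 2*y) - (0) = -3*x - 2*y
  ∂P/∂z - ∂R/∂x = (0) - (-3*y - 3*z) = 3*y + 3*z
  ∂Q/∂x - ∂P/∂y = (3*y) - (-4*x) = 4*x + 3*y.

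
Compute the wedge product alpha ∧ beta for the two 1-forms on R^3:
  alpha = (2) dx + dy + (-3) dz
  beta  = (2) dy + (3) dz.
alpha ∧ beta = (4) dx ∧ dy + (6) dx ∧ dz + (9) dy ∧ dz

Distribute the wedge, using dx_i ∧ dx_j = -dx_j ∧ dx_i and dx_i ∧ dx_i = 0. For each pair (i, j) with i < j, the coefficient of dx_i ∧ dx_j in alpha ∧ beta is (alpha_i * beta_j - alpha_j * beta_i). Collecting: alpha ∧ beta = (4) dx ∧ dy + (6) dx ∧ dz + (9) dy ∧ dz.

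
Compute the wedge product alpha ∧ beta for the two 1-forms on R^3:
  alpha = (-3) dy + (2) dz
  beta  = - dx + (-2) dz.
alpha ∧ beta = (-3) dx ∧ dy + (6) dy ∧ dz + (2) dx ∧ dz

Distribute the wedge, using dx_i ∧ dx_j = -dx_j ∧ dx_i and dx_i ∧ dx_i = 0. For each pair (i, j) with i < j, the coefficient of dx_i ∧ dx_j in alpha ∧ beta is (alpha_i * beta_j - alpha_j * beta_i). Collecting: alpha ∧ beta = (-3) dx ∧ dy + (6) dy ∧ dz + (2) dx ∧ dz.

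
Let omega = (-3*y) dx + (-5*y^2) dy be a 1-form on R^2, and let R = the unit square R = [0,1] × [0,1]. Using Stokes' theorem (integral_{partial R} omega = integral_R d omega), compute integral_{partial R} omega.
integral_(partial R) omega = 3

Stokes: integral_partial_R omega = integral_R d omega with d omega = (∂Q/∂x - ∂P/∂y) dx ∧ dy.
  ∂Q/∂x = 0
  ∂P/∂y = -3
  integrand = ∂Q/∂x - ∂P/∂y = 3.
Integrating over R: integral_0^1 integral_0^1 (3) dx dy = 3.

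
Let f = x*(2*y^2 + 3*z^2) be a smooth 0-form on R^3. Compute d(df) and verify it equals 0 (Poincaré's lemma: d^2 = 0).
d(df) = 0

Step 1: df = sum_i (∂f/∂x_i) dx_i = (2*y^2 + 3*z^2) dx + (4*x*y) dy + (6*x*z) dz.
Step 2: Apply d again. Using the 1-form formula, the coefficient of dx ∧ dy in d(df) is ∂^2 f/∂x ∂y - ∂^2 f/∂y ∂x = (4*y) - (4*y) = 0 (equality of mixed partials for smooth f).
Similarly for dx ∧ dz and dy ∧ dz — all coefficients vanish. So d(df) = 0.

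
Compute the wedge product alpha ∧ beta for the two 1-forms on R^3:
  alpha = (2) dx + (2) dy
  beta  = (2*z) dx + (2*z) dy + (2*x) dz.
alpha ∧ beta = (4*x) dx ∧ dz + (4*x) dy ∧ dz

Distribute the wedge, using dx_i ∧ dx_j = -dx_j ∧ dx_i and dx_i ∧ dx_i = 0. For each pair (i, j) with i < j, the coefficient of dx_i ∧ dx_j in alpha ∧ beta is (alpha_i * beta_j - alpha_j * beta_i). Collecting: alpha ∧ beta = (4*x) dx ∧ dz + (4*x) dy ∧ dz.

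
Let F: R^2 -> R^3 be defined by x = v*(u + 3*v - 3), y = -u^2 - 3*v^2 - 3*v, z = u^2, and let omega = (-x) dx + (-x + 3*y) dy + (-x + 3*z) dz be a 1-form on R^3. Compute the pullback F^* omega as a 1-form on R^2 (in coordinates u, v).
F^* omega = (12*u^3 + 17*u*v^2 + 18*u*v - 3*v^3 + 3*v^2) du + (17*u^2*v + 9*u^2 - 3*u*v^2 + 9*u*v + 54*v^3 + 99*v^2 + 9*v) dv

Using F^*(f dg) = (f ∘ F) d(g ∘ F), substitute each coordinate x_i by F_i(u, v) in f_i, and replace dx_i by d F_i = (∂F_i/∂u) du + (∂F_i/∂v) dv.
  For the x component: f_1(F) = v*(-u - 3*v + 3); d F_1 = (v) du + (u + 6*v - 3) dv
  For the y component: f_2(F) = -3*u^2 - u*v - 12*v^2 - 6*v; d F_2 = (-2*u) du + (-6*v - 3) dv
  For the z component: f_3(F) = 3*u^2 - u*v - 3*v^2 + 3*v; d F_3 = (2*u) du + (0) dv
Combining and collecting du, dv coefficients:
  coeff of du: 12*u^3 + 17*u*v^2 + 18*u*v - 3*v^3 + 3*v^2
  coeff of dv: 17*u^2*v + 9*u^2 - 3*u*v^2 + 9*u*v + 54*v^3 + 99*v^2 + 9*v
F^* omega = (12*u^3 + 17*u*v^2 + 18*u*v - 3*v^3 + 3*v^2) du + (17*u^2*v + 9*u^2 - 3*u*v^2 + 9*u*v + 54*v^3 + 99*v^2 + 9*v) dv.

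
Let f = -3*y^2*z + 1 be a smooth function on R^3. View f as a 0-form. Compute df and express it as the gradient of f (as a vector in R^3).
df = (0) dx + (-6*y*z) dy + (-3*y^2) dz; grad f = (0, -6*y*z, -3*y^2)

For a 0-form f, d f = (∂f/∂x) dx + (∂f/∂y) dy + (∂f/∂z) dz. The components of the vector representation are exactly the entries of grad f in Cartesian coordinates:
  ∂f/∂x = 0
  ∂f/∂y = -6*y*z
  ∂f/∂z = -3*y^2.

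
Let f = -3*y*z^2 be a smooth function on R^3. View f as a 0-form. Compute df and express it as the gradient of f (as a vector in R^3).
df = (0) dx + (-3*z^2) dy + (-6*y*z) dz; grad f = (0, -3*z^2, -6*y*z)

For a 0-form f, d f = (∂f/∂x) dx + (∂f/∂y) dy + (∂f/∂z) dz. The components of the vector representation are exactly the entries of grad f in Cartesian coordinates:
  ∂f/∂x = 0
  ∂f/∂y = -3*z^2
  ∂f/∂z = -6*y*z.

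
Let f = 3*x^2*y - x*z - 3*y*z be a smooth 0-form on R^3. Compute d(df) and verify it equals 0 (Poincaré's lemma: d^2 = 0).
d(df) = 0

Step 1: df = sum_i (∂f/∂x_i) dx_i = (6*x*y - z) dx + (3*x^2 - 3*z) dy + (-x - 3*y) dz.
Step 2: Apply d again. Using the 1-form formula, the coefficient of dx ∧ dy in d(df) is ∂^2 f/∂x ∂y - ∂^2 f/∂y ∂x = (6*x) - (6*x) = 0 (equality of mixed partials for smooth f).
Similarly for dx ∧ dz and dy ∧ dz — all coefficients vanish. So d(df) = 0.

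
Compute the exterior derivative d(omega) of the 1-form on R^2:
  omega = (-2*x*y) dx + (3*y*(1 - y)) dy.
d(omega) = (2*x) dx ∧ dy

For a 1-form omega = sum_i f_i dx_i, the exterior derivative is
  d(omega) = sum_{i < j} (∂f_j/∂x_i - ∂f_i/∂x_j) dx_i ∧ dx_j.
  coefficient of dx ∧ dy: ∂f_2/∂x - ∂f_1/∂y = ∂(3*y*(1 - y))/∂x - ∂(-2*x*y)/∂y = 2*x
Assembling: d(omega) = (2*x) dx ∧ dy.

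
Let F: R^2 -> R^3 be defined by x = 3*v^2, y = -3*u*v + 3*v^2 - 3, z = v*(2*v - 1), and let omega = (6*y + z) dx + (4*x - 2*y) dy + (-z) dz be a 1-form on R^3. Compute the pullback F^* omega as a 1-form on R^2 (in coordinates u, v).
F^* omega = (18*v*(-u*v - v^2 - 1)) du + (-18*u^2*v - 90*u*v^2 - 18*u + 148*v^3 - 73*v) dv

Using F^*(f dg) = (f ∘ F) d(g ∘ F), substitute each coordinate x_i by F_i(u, v) in f_i, and replace dx_i by d F_i = (∂F_i/∂u) du + (∂F_i/∂v) dv.
  For the x component: f_1(F) = -18*u*v + 20*v^2 - v - 18; d F_1 = (0) du + (6*v) dv
  For the y component: f_2(F) = 6*u*v + 6*v^2 + 6; d F_2 = (-3*v) du + (-3*u + 6*v) dv
  For the z component: f_3(F) = v*(1 - 2*v); d F_3 = (0) du + (4*v - 1) dv
Combining and collecting du, dv coefficients:
  coeff of du: 18*v*(-u*v - v^2 - 1)
  coeff of dv: -18*u^2*v - 90*u*v^2 - 18*u + 148*v^3 - 73*v
F^* omega = (18*v*(-u*v - v^2 - 1)) du + (-18*u^2*v - 90*u*v^2 - 18*u + 148*v^3 - 73*v) dv.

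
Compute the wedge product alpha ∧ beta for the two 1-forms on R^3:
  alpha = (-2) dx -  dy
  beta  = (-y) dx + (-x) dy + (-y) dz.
alpha ∧ beta = (2*x - y) dx ∧ dy + (2*y) dx ∧ dz + (y) dy ∧ dz

Distribute the wedge, using dx_i ∧ dx_j = -dx_j ∧ dx_i and dx_i ∧ dx_i = 0. For each pair (i, j) with i < j, the coefficient of dx_i ∧ dx_j in alpha ∧ beta is (alpha_i * beta_j - alpha_j * beta_i). Collecting: alpha ∧ beta = (2*x - y) dx ∧ dy + (2*y) dx ∧ dz + (y) dy ∧ dz.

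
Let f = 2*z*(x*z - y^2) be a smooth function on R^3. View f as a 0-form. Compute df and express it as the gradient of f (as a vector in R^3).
df = (2*z^2) dx + (-4*y*z) dy + (4*x*z - 2*y^2) dz; grad f = (2*z^2, -4*y*z, 4*x*z - 2*y^2)

For a 0-form f, d f = (∂f/∂x) dx + (∂f/∂y) dy + (∂f/∂z) dz. The components of the vector representation are exactly the entries of grad f in Cartesian coordinates:
  ∂f/∂x = 2*z^2
  ∂f/∂y = -4*y*z
  ∂f/∂z = 4*x*z - 2*y^2.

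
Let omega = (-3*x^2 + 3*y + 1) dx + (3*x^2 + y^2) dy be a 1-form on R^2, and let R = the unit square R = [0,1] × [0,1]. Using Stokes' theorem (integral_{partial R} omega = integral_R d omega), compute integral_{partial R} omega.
integral_(partial R) omega = 0

Stokes: integral_partial_R omega = integral_R d omega with d omega = (∂Q/∂x - ∂P/∂y) dx ∧ dy.
  ∂Q/∂x = 6*x
  ∂P/∂y = 3
  integrand = ∂Q/∂x - ∂P/∂y = 6*x - 3.
Integrating over R: integral_0^1 integral_0^1 (6*x - 3) dx dy = 0.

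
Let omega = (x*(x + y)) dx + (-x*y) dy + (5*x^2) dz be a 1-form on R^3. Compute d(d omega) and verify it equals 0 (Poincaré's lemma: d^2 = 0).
d(d omega) = 0

Step 1: d omega = sum_{i<j} (∂f_j/∂x_i - ∂f_i/∂x_j) dx_i ∧ dx_j:
  coeff of dx ∧ dy: -x - y
  coeff of dx ∧ dz: 10*x
  coeff of dy ∧ dz: 0
Step 2: Apply d again to each 2-form coefficient. The only possible 3-form in R^3 is dx ∧ dy ∧ dz, with coefficient
  ∂(coeff of dy∧dz)/∂x - ∂(coeff of dx∧dz)/∂y + ∂(coeff of dx∧dy)/∂z
  = ∂/∂x (0) - ∂/∂y (10*x) + ∂/∂z (-x - y).
Each of these terms simplifies to sums of mixed partials that cancel in pairs. The result is 0 (by equality of mixed partials for smooth functions — Schwarz / Clairaut).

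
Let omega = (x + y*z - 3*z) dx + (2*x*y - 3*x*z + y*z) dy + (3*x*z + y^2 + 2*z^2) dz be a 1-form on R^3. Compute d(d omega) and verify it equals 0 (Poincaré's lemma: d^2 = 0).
d(d omega) = 0

Step 1: d omega = sum_{i<j} (∂f_j/∂x_i - ∂f_i/∂x_j) dx_i ∧ dx_j:
  coeff of dx ∧ dy: 2*y - 4*z
  coeff of dx ∧ dz: -y + 3*z + 3
  coeff of dy ∧ dz: 3*x + y
Step 2: Apply d again to each 2-form coefficient. The only possible 3-form in R^3 is dx ∧ dy ∧ dz, with coefficient
  ∂(coeff of dy∧dz)/∂x - ∂(coeff of dx∧dz)/∂y + ∂(coeff of dx∧dy)/∂z
  = ∂/∂x (3*x + y) - ∂/∂y (-y + 3*z + 3) + ∂/∂z (2*y - 4*z).
Each of these terms simplifies to sums of mixed partials that cancel in pairs. The result is 0 (by equality of mixed partials for smooth functions — Schwarz / Clairaut).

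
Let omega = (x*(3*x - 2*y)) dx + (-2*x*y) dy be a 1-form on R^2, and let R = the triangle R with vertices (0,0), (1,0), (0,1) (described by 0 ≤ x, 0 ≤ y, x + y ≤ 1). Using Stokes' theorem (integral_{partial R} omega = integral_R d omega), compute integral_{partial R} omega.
integral_(partial R) omega = 0

Stokes: integral_partial_R omega = integral_R d omega with d omega = (∂Q/∂x - ∂P/∂y) dx ∧ dy.
  ∂Q/∂x = -2*y
  ∂P/∂y = -2*x
  integrand = ∂Q/∂x - ∂P/∂y = 2*x - 2*y.
Integrating over R: integral_0^1 integral_0^{1-x} (2*x - 2*y) dy dx = 0.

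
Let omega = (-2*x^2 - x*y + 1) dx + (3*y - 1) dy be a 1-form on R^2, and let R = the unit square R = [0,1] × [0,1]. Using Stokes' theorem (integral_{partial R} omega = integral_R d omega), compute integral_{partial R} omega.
integral_(partial R) omega = 1/2

Stokes: integral_partial_R omega = integral_R d omega with d omega = (∂Q/∂x - ∂P/∂y) dx ∧ dy.
  ∂Q/∂x = 0
  ∂P/∂y = -x
  integrand = ∂Q/∂x - ∂P/∂y = x.
Integrating over R: integral_0^1 integral_0^1 (x) dx dy = 1/2.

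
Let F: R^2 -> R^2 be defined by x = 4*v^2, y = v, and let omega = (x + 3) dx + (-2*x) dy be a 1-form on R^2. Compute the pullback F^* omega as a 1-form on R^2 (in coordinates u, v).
F^* omega = (8*v*(4*v^2 - v + 3)) dv

Using F^*(f dg) = (f ∘ F) d(g ∘ F), substitute each coordinate x_i by F_i(u, v) in f_i, and replace dx_i by d F_i = (∂F_i/∂u) du + (∂F_i/∂v) dv.
  For the x component: f_1(F) = 4*v^2 + 3; d F_1 = (0) du + (8*v) dv
  For the y component: f_2(F) = -8*v^2; d F_2 = (0) du + (1) dv
Combining and collecting du, dv coefficients:
  coeff of du: 0
  coeff of dv: 8*v*(4*v^2 - v + 3)
F^* omega = (8*v*(4*v^2 - v + 3)) dv.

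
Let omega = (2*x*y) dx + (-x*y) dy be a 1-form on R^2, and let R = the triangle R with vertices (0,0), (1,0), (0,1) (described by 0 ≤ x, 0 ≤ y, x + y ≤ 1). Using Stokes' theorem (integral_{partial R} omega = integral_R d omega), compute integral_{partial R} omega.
integral_(partial R) omega = -1/2

Stokes: integral_partial_R omega = integral_R d omega with d omega = (∂Q/∂x - ∂P/∂y) dx ∧ dy.
  ∂Q/∂x = -y
  ∂P/∂y = 2*x
  integrand = ∂Q/∂x - ∂P/∂y = -2*x - y.
Integrating over R: integral_0^1 integral_0^{1-x} (-2*x - y) dy dx = -1/2.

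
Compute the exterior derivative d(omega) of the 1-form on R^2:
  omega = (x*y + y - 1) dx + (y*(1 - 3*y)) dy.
d(omega) = (-x - 1) dx ∧ dy

For a 1-form omega = sum_i f_i dx_i, the exterior derivative is
  d(omega) = sum_{i < j} (∂f_j/∂x_i - ∂f_i/∂x_j) dx_i ∧ dx_j.
  coefficient of dx ∧ dy: ∂f_2/∂x - ∂f_1/∂y = ∂(y*(1 - 3*y))/∂x - ∂(x*y + y - 1)/∂y = -x - 1
Assembling: d(omega) = (-x - 1) dx ∧ dy.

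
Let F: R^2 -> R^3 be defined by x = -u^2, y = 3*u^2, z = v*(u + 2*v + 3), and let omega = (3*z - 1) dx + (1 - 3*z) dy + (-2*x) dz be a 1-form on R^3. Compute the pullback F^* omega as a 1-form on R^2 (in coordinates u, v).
F^* omega = (2*u*(-11*u*v - 24*v^2 - 36*v + 4)) du + (2*u^2*(u + 4*v + 3)) dv

Using F^*(f dg) = (f ∘ F) d(g ∘ F), substitute each coordinate x_i by F_i(u, v) in f_i, and replace dx_i by d F_i = (∂F_i/∂u) du + (∂F_i/∂v) dv.
  For the x component: f_1(F) = 3*u*v + 6*v^2 + 9*v - 1; d F_1 = (-2*u) du + (0) dv
  For the y component: f_2(F) = -3*u*v - 6*v^2 - 9*v + 1; d F_2 = (6*u) du + (0) dv
  For the z component: f_3(F) = 2*u^2; d F_3 = (v) du + (u + 4*v + 3) dv
Combining and collecting du, dv coefficients:
  coeff of du: 2*u*(-11*u*v - 24*v^2 - 36*v + 4)
  coeff of dv: 2*u^2*(u + 4*v + 3)
F^* omega = (2*u*(-11*u*v - 24*v^2 - 36*v + 4)) du + (2*u^2*(u + 4*v + 3)) dv.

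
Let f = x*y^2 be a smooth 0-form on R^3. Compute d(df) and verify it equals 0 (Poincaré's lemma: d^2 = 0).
d(df) = 0

Step 1: df = sum_i (∂f/∂x_i) dx_i = (y^2) dx + (2*x*y) dy + (0) dz.
Step 2: Apply d again. Using the 1-form formula, the coefficient of dx ∧ dy in d(df) is ∂^2 f/∂x ∂y - ∂^2 f/∂y ∂x = (2*y) - (2*y) = 0 (equality of mixed partials for smooth f).
Similarly for dx ∧ dz and dy ∧ dz — all coefficients vanish. So d(df) = 0.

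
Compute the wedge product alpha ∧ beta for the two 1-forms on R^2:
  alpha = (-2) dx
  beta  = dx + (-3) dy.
alpha ∧ beta = (6) dx ∧ dy

Distribute the wedge, using dx_i ∧ dx_j = -dx_j ∧ dx_i and dx_i ∧ dx_i = 0. For each pair (i, j) with i < j, the coefficient of dx_i ∧ dx_j in alpha ∧ beta is (alpha_i * beta_j - alpha_j * beta_i). Collecting: alpha ∧ beta = (6) dx ∧ dy.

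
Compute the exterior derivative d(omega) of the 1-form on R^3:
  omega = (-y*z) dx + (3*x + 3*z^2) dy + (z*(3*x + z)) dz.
d(omega) = (z + 3) dx ∧ dy + (y + 3*z) dx ∧ dz + (-6*z) dy ∧ dz

For a 1-form omega = sum_i f_i dx_i, the exterior derivative is
  d(omega) = sum_{i < j} (∂f_j/∂x_i - ∂f_i/∂x_j) dx_i ∧ dx_j.
  coefficient of dx ∧ dy: ∂f_2/∂x - ∂f_1/∂y = ∂(3*x + 3*z^2)/∂x - ∂(-y*z)/∂y = z + 3
  coefficient of dx ∧ dz: ∂f_3/∂x - ∂f_1/∂z = ∂(z*(3*x + z))/∂x - ∂(-y*z)/∂z = y + 3*z
  coefficient of dy ∧ dz: ∂f_3/∂y - ∂f_2/∂z = ∂(z*(3*x + z))/∂y - ∂(3*x + 3*z^2)/∂z = -6*z
Assembling: d(omega) = (z + 3) dx ∧ dy + (y + 3*z) dx ∧ dz + (-6*z) dy ∧ dz.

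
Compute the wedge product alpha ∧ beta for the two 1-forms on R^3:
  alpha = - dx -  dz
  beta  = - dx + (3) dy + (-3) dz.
alpha ∧ beta = (-3) dx ∧ dy + (2) dx ∧ dz + (3) dy ∧ dz

Distribute the wedge, using dx_i ∧ dx_j = -dx_j ∧ dx_i and dx_i ∧ dx_i = 0. For each pair (i, j) with i < j, the coefficient of dx_i ∧ dx_j in alpha ∧ beta is (alpha_i * beta_j - alpha_j * beta_i). Collecting: alpha ∧ beta = (-3) dx ∧ dy + (2) dx ∧ dz + (3) dy ∧ dz.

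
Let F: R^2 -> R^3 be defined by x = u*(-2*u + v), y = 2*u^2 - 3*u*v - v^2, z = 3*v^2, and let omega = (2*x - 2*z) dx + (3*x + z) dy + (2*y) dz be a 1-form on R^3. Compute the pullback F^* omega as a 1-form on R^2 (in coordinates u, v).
F^* omega = (-8*u^3 + 18*u^2*v + 29*u*v^2 - 15*v^3) du + (14*u^3 + 29*u^2*v - 57*u*v^2 - 18*v^3) dv

Using F^*(f dg) = (f ∘ F) d(g ∘ F), substitute each coordinate x_i by F_i(u, v) in f_i, and replace dx_i by d F_i = (∂F_i/∂u) du + (∂F_i/∂v) dv.
  For the x component: f_1(F) = -4*u^2 + 2*u*v - 6*v^2; d F_1 = (-4*u + v) du + (u) dv
  For the y component: f_2(F) = -6*u^2 + 3*u*v + 3*v^2; d F_2 = (4*u - 3*v) du + (-3*u - 2*v) dv
  For the z component: f_3(F) = 4*u^2 - 6*u*v - 2*v^2; d F_3 = (0) du + (6*v) dv
Combining and collecting du, dv coefficients:
  coeff of du: -8*u^3 + 18*u^2*v + 29*u*v^2 - 15*v^3
  coeff of dv: 14*u^3 + 29*u^2*v - 57*u*v^2 - 18*v^3
F^* omega = (-8*u^3 + 18*u^2*v + 29*u*v^2 - 15*v^3) du + (14*u^3 + 29*u^2*v - 57*u*v^2 - 18*v^3) dv.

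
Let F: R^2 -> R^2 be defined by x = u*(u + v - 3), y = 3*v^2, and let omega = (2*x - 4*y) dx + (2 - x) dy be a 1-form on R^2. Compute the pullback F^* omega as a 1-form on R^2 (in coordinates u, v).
F^* omega = (4*u^3 + 6*u^2*v - 18*u^2 - 22*u*v^2 - 12*u*v + 18*u - 12*v^3 + 36*v^2) du + (2*u^3 - 4*u^2*v - 6*u^2 - 18*u*v^2 + 18*u*v + 12*v) dv

Using F^*(f dg) = (f ∘ F) d(g ∘ F), substitute each coordinate x_i by F_i(u, v) in f_i, and replace dx_i by d F_i = (∂F_i/∂u) du + (∂F_i/∂v) dv.
  For the x component: f_1(F) = 2*u^2 + 2*u*v - 6*u - 12*v^2; d F_1 = (2*u + v - 3) du + (u) dv
  For the y component: f_2(F) = -u^2 - u*v + 3*u + 2; d F_2 = (0) du + (6*v) dv
Combining and collecting du, dv coefficients:
  coeff of du: 4*u^3 + 6*u^2*v - 18*u^2 - 22*u*v^2 - 12*u*v + 18*u - 12*v^3 + 36*v^2
  coeff of dv: 2*u^3 - 4*u^2*v - 6*u^2 - 18*u*v^2 + 18*u*v + 12*v
F^* omega = (4*u^3 + 6*u^2*v - 18*u^2 - 22*u*v^2 - 12*u*v + 18*u - 12*v^3 + 36*v^2) du + (2*u^3 - 4*u^2*v - 6*u^2 - 18*u*v^2 + 18*u*v + 12*v) dv.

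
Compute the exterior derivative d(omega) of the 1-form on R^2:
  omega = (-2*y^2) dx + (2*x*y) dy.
d(omega) = (6*y) dx ∧ dy

For a 1-form omega = sum_i f_i dx_i, the exterior derivative is
  d(omega) = sum_{i < j} (∂f_j/∂x_i - ∂f_i/∂x_j) dx_i ∧ dx_j.
  coefficient of dx ∧ dy: ∂f_2/∂x - ∂f_1/∂y = ∂(2*x*y)/∂x - ∂(-2*y^2)/∂y = 6*y
Assembling: d(omega) = (6*y) dx ∧ dy.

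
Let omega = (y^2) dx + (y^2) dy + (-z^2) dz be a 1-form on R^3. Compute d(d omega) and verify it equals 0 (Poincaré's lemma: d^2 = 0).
d(d omega) = 0

Step 1: d omega = sum_{i<j} (∂f_j/∂x_i - ∂f_i/∂x_j) dx_i ∧ dx_j:
  coeff of dx ∧ dy: -2*y
  coeff of dx ∧ dz: 0
  coeff of dy ∧ dz: 0
Step 2: Apply d again to each 2-form coefficient. The only possible 3-form in R^3 is dx ∧ dy ∧ dz, with coefficient
  ∂(coeff of dy∧dz)/∂x - ∂(coeff of dx∧dz)/∂y + ∂(coeff of dx∧dy)/∂z
  = ∂/∂x (0) - ∂/∂y (0) + ∂/∂z (-2*y).
Each of these terms simplifies to sums of mixed partials that cancel in pairs. The result is 0 (by equality of mixed partials for smooth functions — Schwarz / Clairaut).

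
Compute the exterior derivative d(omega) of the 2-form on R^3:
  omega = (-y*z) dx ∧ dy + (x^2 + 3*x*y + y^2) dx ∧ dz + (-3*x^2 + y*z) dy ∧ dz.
d(omega) = (-9*x - 3*y) dx ∧ dy ∧ dz

For a 2-form omega = sum_{i<j} g_{ij} dx_i ∧ dx_j, the exterior derivative is
  d(omega) = sum_{i<j} d(g_{ij}) ∧ dx_i ∧ dx_j = sum_{i<j, k} (∂g_{ij}/∂x_k) dx_k ∧ dx_i ∧ dx_j.
Expand each term, using dx_k ∧ dx_i ∧ dx_j = sgn(permutation) dx_{(a)} ∧ dx_{(b)} ∧ dx_{(c)} with (a < b < c) sorted:
  d(-y*z) includes (∂/∂z)(-y*z) dz = (-y) dz, which multiplied by dx ∧ dy gives (-y) dx ∧ dy ∧ dz
  d(x^2 + 3*x*y + y^2) includes (∂/∂y)(x^2 + 3*x*y + y^2) dy = (3*x + 2*y) dy, which multiplied by dx ∧ dz gives (-3*x - 2*y) dx ∧ dy ∧ dz
  d(-3*x^2 + y*z) includes (∂/∂x)(-3*x^2 + y*z) dx = (-6*x) dx, which multiplied by dy ∧ dz gives (-6*x) dx ∧ dy ∧ dz
Collecting like 3-forms: d(omega) = (-9*x - 3*y) dx ∧ dy ∧ dz.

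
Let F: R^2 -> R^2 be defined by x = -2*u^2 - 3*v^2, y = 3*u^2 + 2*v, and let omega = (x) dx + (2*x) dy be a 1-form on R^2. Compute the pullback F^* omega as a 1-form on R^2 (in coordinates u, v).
F^* omega = (-16*u^3 - 24*u*v^2) du + (12*u^2*v - 8*u^2 + 18*v^3 - 12*v^2) dv

Using F^*(f dg) = (f ∘ F) d(g ∘ F), substitute each coordinate x_i by F_i(u, v) in f_i, and replace dx_i by d F_i = (∂F_i/∂u) du + (∂F_i/∂v) dv.
  For the x component: f_1(F) = -2*u^2 - 3*v^2; d F_1 = (-4*u) du + (-6*v) dv
  For the y component: f_2(F) = -4*u^2 - 6*v^2; d F_2 = (6*u) du + (2) dv
Combining and collecting du, dv coefficients:
  coeff of du: -16*u^3 - 24*u*v^2
  coeff of dv: 12*u^2*v - 8*u^2 + 18*v^3 - 12*v^2
F^* omega = (-16*u^3 - 24*u*v^2) du + (12*u^2*v - 8*u^2 + 18*v^3 - 12*v^2) dv.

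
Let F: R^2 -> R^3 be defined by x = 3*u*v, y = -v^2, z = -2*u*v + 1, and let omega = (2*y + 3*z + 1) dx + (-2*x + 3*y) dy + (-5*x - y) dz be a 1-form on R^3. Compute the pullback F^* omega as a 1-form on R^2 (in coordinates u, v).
F^* omega = (4*v*(3*u*v - 2*v^2 + 3)) du + (12*u^2*v + 4*u*v^2 + 12*u + 6*v^3) dv

Using F^*(f dg) = (f ∘ F) d(g ∘ F), substitute each coordinate x_i by F_i(u, v) in f_i, and replace dx_i by d F_i = (∂F_i/∂u) du + (∂F_i/∂v) dv.
  For the x component: f_1(F) = -6*u*v - 2*v^2 + 4; d F_1 = (3*v) du + (3*u) dv
  For the y component: f_2(F) = 3*v*(-2*u - v); d F_2 = (0) du + (-2*v) dv
  For the z component: f_3(F) = v*(-15*u + v); d F_3 = (-2*v) du + (-2*u) dv
Combining and collecting du, dv coefficients:
  coeff of du: 4*v*(3*u*v - 2*v^2 + 3)
  coeff of dv: 12*u^2*v + 4*u*v^2 + 12*u + 6*v^3
F^* omega = (4*v*(3*u*v - 2*v^2 + 3)) du + (12*u^2*v + 4*u*v^2 + 12*u + 6*v^3) dv.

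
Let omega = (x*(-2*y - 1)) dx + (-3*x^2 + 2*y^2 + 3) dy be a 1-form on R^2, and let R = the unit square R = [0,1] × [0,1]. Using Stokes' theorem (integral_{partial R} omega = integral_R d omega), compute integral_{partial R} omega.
integral_(partial R) omega = -2

Stokes: integral_partial_R omega = integral_R d omega with d omega = (∂Q/∂x - ∂P/∂y) dx ∧ dy.
  ∂Q/∂x = -6*x
  ∂P/∂y = -2*x
  integrand = ∂Q/∂x - ∂P/∂y = -4*x.
Integrating over R: integral_0^1 integral_0^1 (-4*x) dx dy = -2.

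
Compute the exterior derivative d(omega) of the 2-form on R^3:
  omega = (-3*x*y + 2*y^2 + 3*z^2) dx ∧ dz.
d(omega) = (3*x - 4*y) dx ∧ dy ∧ dz

For a 2-form omega = sum_{i<j} g_{ij} dx_i ∧ dx_j, the exterior derivative is
  d(omega) = sum_{i<j} d(g_{ij}) ∧ dx_i ∧ dx_j = sum_{i<j, k} (∂g_{ij}/∂x_k) dx_k ∧ dx_i ∧ dx_j.
Expand each term, using dx_k ∧ dx_i ∧ dx_j = sgn(permutation) dx_{(a)} ∧ dx_{(b)} ∧ dx_{(c)} with (a < b < c) sorted:
  d(-3*x*y + 2*y^2 + 3*z^2) includes (∂/∂y)(-3*x*y + 2*y^2 + 3*z^2) dy = (-3*x + 4*y) dy, which multiplied by dx ∧ dz gives (3*x - 4*y) dx ∧ dy ∧ dz
Collecting like 3-forms: d(omega) = (3*x - 4*y) dx ∧ dy ∧ dz.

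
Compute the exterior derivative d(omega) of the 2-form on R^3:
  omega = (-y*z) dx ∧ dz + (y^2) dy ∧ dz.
d(omega) = (z) dx ∧ dy ∧ dz

For a 2-form omega = sum_{i<j} g_{ij} dx_i ∧ dx_j, the exterior derivative is
  d(omega) = sum_{i<j} d(g_{ij}) ∧ dx_i ∧ dx_j = sum_{i<j, k} (∂g_{ij}/∂x_k) dx_k ∧ dx_i ∧ dx_j.
Expand each term, using dx_k ∧ dx_i ∧ dx_j = sgn(permutation) dx_{(a)} ∧ dx_{(b)} ∧ dx_{(c)} with (a < b < c) sorted:
  d(-y*z) includes (∂/∂y)(-y*z) dy = (-z) dy, which multiplied by dx ∧ dz gives (z) dx ∧ dy ∧ dz
Collecting like 3-forms: d(omega) = (z) dx ∧ dy ∧ dz.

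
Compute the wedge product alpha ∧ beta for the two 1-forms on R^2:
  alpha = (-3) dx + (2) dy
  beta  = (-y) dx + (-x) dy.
alpha ∧ beta = (3*x + 2*y) dx ∧ dy

Distribute the wedge, using dx_i ∧ dx_j = -dx_j ∧ dx_i and dx_i ∧ dx_i = 0. For each pair (i, j) with i < j, the coefficient of dx_i ∧ dx_j in alpha ∧ beta is (alpha_i * beta_j - alpha_j * beta_i). Collecting: alpha ∧ beta = (3*x + 2*y) dx ∧ dy.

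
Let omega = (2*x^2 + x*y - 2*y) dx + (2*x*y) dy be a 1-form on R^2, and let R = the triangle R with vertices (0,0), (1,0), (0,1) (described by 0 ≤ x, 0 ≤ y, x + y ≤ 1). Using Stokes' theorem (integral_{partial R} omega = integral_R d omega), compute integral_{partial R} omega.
integral_(partial R) omega = 7/6

Stokes: integral_partial_R omega = integral_R d omega with d omega = (∂Q/∂x - ∂P/∂y) dx ∧ dy.
  ∂Q/∂x = 2*y
  ∂P/∂y = x - 2
  integrand = ∂Q/∂x - ∂P/∂y = -x + 2*y + 2.
Integrating over R: integral_0^1 integral_0^{1-x} (-x + 2*y + 2) dy dx = 7/6.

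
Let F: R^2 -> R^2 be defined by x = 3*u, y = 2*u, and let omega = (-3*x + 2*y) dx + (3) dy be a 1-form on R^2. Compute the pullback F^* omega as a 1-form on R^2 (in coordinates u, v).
F^* omega = (6 - 15*u) du

Using F^*(f dg) = (f ∘ F) d(g ∘ F), substitute each coordinate x_i by F_i(u, v) in f_i, and replace dx_i by d F_i = (∂F_i/∂u) du + (∂F_i/∂v) dv.
  For the x component: f_1(F) = -5*u; d F_1 = (3) du + (0) dv
  For the y component: f_2(F) = 3; d F_2 = (2) du + (0) dv
Combining and collecting du, dv coefficients:
  coeff of du: 6 - 15*u
  coeff of dv: 0
F^* omega = (6 - 15*u) du.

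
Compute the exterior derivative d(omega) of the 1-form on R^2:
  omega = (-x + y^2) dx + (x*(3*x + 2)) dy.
d(omega) = (6*x - 2*y + 2) dx ∧ dy

For a 1-form omega = sum_i f_i dx_i, the exterior derivative is
  d(omega) = sum_{i < j} (∂f_j/∂x_i - ∂f_i/∂x_j) dx_i ∧ dx_j.
  coefficient of dx ∧ dy: ∂f_2/∂x - ∂f_1/∂y = ∂(x*(3*x + 2))/∂x - ∂(-x + y^2)/∂y = 6*x - 2*y + 2
Assembling: d(omega) = (6*x - 2*y + 2) dx ∧ dy.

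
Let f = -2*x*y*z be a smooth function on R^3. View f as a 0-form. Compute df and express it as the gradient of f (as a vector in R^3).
df = (-2*y*z) dx + (-2*x*z) dy + (-2*x*y) dz; grad f = (-2*y*z, -2*x*z, -2*x*y)

For a 0-form f, d f = (∂f/∂x) dx + (∂f/∂y) dy + (∂f/∂z) dz. The components of the vector representation are exactly the entries of grad f in Cartesian coordinates:
  ∂f/∂x = -2*y*z
  ∂f/∂y = -2*x*z
  ∂f/∂z = -2*x*y.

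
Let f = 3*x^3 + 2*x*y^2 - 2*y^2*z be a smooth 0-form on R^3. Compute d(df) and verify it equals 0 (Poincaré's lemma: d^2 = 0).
d(df) = 0

Step 1: df = sum_i (∂f/∂x_i) dx_i = (9*x^2 + 2*y^2) dx + (4*y*(x - z)) dy + (-2*y^2) dz.
Step 2: Apply d again. Using the 1-form formula, the coefficient of dx ∧ dy in d(df) is ∂^2 f/∂x ∂y - ∂^2 f/∂y ∂x = (4*y) - (4*y) = 0 (equality of mixed partials for smooth f).
Similarly for dx ∧ dz and dy ∧ dz — all coefficients vanish. So d(df) = 0.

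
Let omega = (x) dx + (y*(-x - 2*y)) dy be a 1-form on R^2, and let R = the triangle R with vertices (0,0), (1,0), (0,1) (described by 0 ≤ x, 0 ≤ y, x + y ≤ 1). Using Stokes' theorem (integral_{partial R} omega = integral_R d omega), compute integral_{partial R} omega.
integral_(partial R) omega = -1/6

Stokes: integral_partial_R omega = integral_R d omega with d omega = (∂Q/∂x - ∂P/∂y) dx ∧ dy.
  ∂Q/∂x = -y
  ∂P/∂y = 0
  integrand = ∂Q/∂x - ∂P/∂y = -y.
Integrating over R: integral_0^1 integral_0^{1-x} (-y) dy dx = -1/6.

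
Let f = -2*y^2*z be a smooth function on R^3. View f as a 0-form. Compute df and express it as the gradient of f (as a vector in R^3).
df = (0) dx + (-4*y*z) dy + (-2*y^2) dz; grad f = (0, -4*y*z, -2*y^2)

For a 0-form f, d f = (∂f/∂x) dx + (∂f/∂y) dy + (∂f/∂z) dz. The components of the vector representation are exactly the entries of grad f in Cartesian coordinates:
  ∂f/∂x = 0
  ∂f/∂y = -4*y*z
  ∂f/∂z = -2*y^2.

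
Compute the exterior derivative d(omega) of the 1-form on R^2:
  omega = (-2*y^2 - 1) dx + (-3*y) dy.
d(omega) = (4*y) dx ∧ dy

For a 1-form omega = sum_i f_i dx_i, the exterior derivative is
  d(omega) = sum_{i < j} (∂f_j/∂x_i - ∂f_i/∂x_j) dx_i ∧ dx_j.
  coefficient of dx ∧ dy: ∂f_2/∂x - ∂f_1/∂y = ∂(-3*y)/∂x - ∂(-2*y^2 - 1)/∂y = 4*y
Assembling: d(omega) = (4*y) dx ∧ dy.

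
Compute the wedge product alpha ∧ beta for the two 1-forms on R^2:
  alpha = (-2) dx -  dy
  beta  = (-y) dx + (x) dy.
alpha ∧ beta = (-2*x - y) dx ∧ dy

Distribute the wedge, using dx_i ∧ dx_j = -dx_j ∧ dx_i and dx_i ∧ dx_i = 0. For each pair (i, j) with i < j, the coefficient of dx_i ∧ dx_j in alpha ∧ beta is (alpha_i * beta_j - alpha_j * beta_i). Collecting: alpha ∧ beta = (-2*x - y) dx ∧ dy.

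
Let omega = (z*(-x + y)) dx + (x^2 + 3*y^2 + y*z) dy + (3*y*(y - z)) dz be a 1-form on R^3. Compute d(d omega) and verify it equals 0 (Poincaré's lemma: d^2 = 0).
d(d omega) = 0

Step 1: d omega = sum_{i<j} (∂f_j/∂x_i - ∂f_i/∂x_j) dx_i ∧ dx_j:
  coeff of dx ∧ dy: 2*x - z
  coeff of dx ∧ dz: x - y
  coeff of dy ∧ dz: 5*y - 3*z
Step 2: Apply d again to each 2-form coefficient. The only possible 3-form in R^3 is dx ∧ dy ∧ dz, with coefficient
  ∂(coeff of dy∧dz)/∂x - ∂(coeff of dx∧dz)/∂y + ∂(coeff of dx∧dy)/∂z
  = ∂/∂x (5*y - 3*z) - ∂/∂y (x - y) + ∂/∂z (2*x - z).
Each of these terms simplifies to sums of mixed partials that cancel in pairs. The result is 0 (by equality of mixed partials for smooth functions — Schwarz / Clairaut).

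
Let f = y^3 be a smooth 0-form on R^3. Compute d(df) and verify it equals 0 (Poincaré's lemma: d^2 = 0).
d(df) = 0

Step 1: df = sum_i (∂f/∂x_i) dx_i = (0) dx + (3*y^2) dy + (0) dz.
Step 2: Apply d again. Using the 1-form formula, the coefficient of dx ∧ dy in d(df) is ∂^2 f/∂x ∂y - ∂^2 f/∂y ∂x = (0) - (0) = 0 (equality of mixed partials for smooth f).
Similarly for dx ∧ dz and dy ∧ dz — all coefficients vanish. So d(df) = 0.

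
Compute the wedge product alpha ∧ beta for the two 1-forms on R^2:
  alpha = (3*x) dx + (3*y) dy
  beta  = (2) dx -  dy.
alpha ∧ beta = (-3*x - 6*y) dx ∧ dy

Distribute the wedge, using dx_i ∧ dx_j = -dx_j ∧ dx_i and dx_i ∧ dx_i = 0. For each pair (i, j) with i < j, the coefficient of dx_i ∧ dx_j in alpha ∧ beta is (alpha_i * beta_j - alpha_j * beta_i). Collecting: alpha ∧ beta = (-3*x - 6*y) dx ∧ dy.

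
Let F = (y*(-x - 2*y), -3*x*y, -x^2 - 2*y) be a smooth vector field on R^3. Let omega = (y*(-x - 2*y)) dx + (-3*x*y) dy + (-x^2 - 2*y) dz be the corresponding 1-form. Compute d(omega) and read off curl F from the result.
d(omega) = (-2) dy ∧ dz + (2*x) dz ∧ dx + (x + y) dx ∧ dy; curl F = (-2, 2*x, x + y)

d omega = sum_{i<j} (∂f_j/∂x_i - ∂f_i/∂x_j) dx_i ∧ dx_j. Under the identification (dy ∧ dz, dz ∧ dx, dx ∧ dy) ↔ (e_x, e_y, e_z), the coefficients are exactly the components of curl F. Compute:
  ∂R/∂y - ∂Q/∂z = (-2) - (0) = -2
  ∂P/∂z - ∂R/∂x = (0) - (-2*x) = 2*x
  ∂Q/∂x - ∂P/∂y = (-3*y) - (-x - 4*y) = x + y.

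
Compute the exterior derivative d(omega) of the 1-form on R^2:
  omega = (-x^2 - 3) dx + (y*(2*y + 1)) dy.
d(omega) = 0

For a 1-form omega = sum_i f_i dx_i, the exterior derivative is
  d(omega) = sum_{i < j} (∂f_j/∂x_i - ∂f_i/∂x_j) dx_i ∧ dx_j.

Assembling: d(omega) = 0.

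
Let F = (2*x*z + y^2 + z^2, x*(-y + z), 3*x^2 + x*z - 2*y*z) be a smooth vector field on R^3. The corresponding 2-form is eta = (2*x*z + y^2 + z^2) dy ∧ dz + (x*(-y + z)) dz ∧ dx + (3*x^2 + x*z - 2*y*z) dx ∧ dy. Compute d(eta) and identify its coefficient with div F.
d(eta) = (-2*y + 2*z) dx ∧ dy ∧ dz; div F = -2*y + 2*z

For a 2-form in R^3 of the form above, applying d gives a 3-form with coefficient ∂P/∂x + ∂Q/∂y + ∂R/∂z:
  ∂P/∂x = 2*z
  ∂Q/∂y = -x
  ∂R/∂z = x - 2*y
Sum = -2*y + 2*z, which is exactly div F.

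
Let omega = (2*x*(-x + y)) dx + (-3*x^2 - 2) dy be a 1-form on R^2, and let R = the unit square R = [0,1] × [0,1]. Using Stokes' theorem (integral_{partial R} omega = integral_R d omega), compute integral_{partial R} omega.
integral_(partial R) omega = -4

Stokes: integral_partial_R omega = integral_R d omega with d omega = (∂Q/∂x - ∂P/∂y) dx ∧ dy.
  ∂Q/∂x = -6*x
  ∂P/∂y = 2*x
  integrand = ∂Q/∂x - ∂P/∂y = -8*x.
Integrating over R: integral_0^1 integral_0^1 (-8*x) dx dy = -4.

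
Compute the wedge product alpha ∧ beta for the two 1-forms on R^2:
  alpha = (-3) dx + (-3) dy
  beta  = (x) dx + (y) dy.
alpha ∧ beta = (3*x - 3*y) dx ∧ dy

Distribute the wedge, using dx_i ∧ dx_j = -dx_j ∧ dx_i and dx_i ∧ dx_i = 0. For each pair (i, j) with i < j, the coefficient of dx_i ∧ dx_j in alpha ∧ beta is (alpha_i * beta_j - alpha_j * beta_i). Collecting: alpha ∧ beta = (3*x - 3*y) dx ∧ dy.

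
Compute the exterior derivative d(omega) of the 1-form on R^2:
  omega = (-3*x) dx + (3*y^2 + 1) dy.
d(omega) = 0

For a 1-form omega = sum_i f_i dx_i, the exterior derivative is
  d(omega) = sum_{i < j} (∂f_j/∂x_i - ∂f_i/∂x_j) dx_i ∧ dx_j.

Assembling: d(omega) = 0.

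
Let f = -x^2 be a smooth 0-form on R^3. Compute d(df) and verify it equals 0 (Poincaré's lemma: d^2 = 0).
d(df) = 0

Step 1: df = sum_i (∂f/∂x_i) dx_i = (-2*x) dx + (0) dy + (0) dz.
Step 2: Apply d again. Using the 1-form formula, the coefficient of dx ∧ dy in d(df) is ∂^2 f/∂x ∂y - ∂^2 f/∂y ∂x = (0) - (0) = 0 (equality of mixed partials for smooth f).
Similarly for dx ∧ dz and dy ∧ dz — all coefficients vanish. So d(df) = 0.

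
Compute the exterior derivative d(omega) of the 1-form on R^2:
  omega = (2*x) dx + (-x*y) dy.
d(omega) = (-y) dx ∧ dy

For a 1-form omega = sum_i f_i dx_i, the exterior derivative is
  d(omega) = sum_{i < j} (∂f_j/∂x_i - ∂f_i/∂x_j) dx_i ∧ dx_j.
  coefficient of dx ∧ dy: ∂f_2/∂x - ∂f_1/∂y = ∂(-x*y)/∂x - ∂(2*x)/∂y = -y
Assembling: d(omega) = (-y) dx ∧ dy.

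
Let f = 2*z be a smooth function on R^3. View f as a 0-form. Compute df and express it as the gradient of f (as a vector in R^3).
df = (0) dx + (0) dy + (2) dz; grad f = (0, 0, 2)

For a 0-form f, d f = (∂f/∂x) dx + (∂f/∂y) dy + (∂f/∂z) dz. The components of the vector representation are exactly the entries of grad f in Cartesian coordinates:
  ∂f/∂x = 0
  ∂f/∂y = 0
  ∂f/∂z = 2.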